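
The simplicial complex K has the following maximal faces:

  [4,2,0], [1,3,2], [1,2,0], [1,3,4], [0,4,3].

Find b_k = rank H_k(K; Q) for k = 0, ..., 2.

Fix the vertex order 0 < 1 < 2 < 3 < 4 and write every simplex with vertices in increasing order. Then dim K = 2 and the simplices of K are:

  0-simplices (5): [0], [1], [2], [3], [4]
  1-simplices (10): [0,1], [0,2], [0,3], [0,4], [1,2], [1,3], [1,4], [2,3], [2,4], [3,4]
  2-simplices (5): [0,1,2], [0,2,4], [0,3,4], [1,2,3], [1,3,4]

giving chain groups C_0 ≅ Z^5, C_1 ≅ Z^10, C_2 ≅ Z^5.

Boundary ∂_1: C_1 → C_0 sends each edge [p,q] (with p < q) to q − p.
This gives a 5×10 integer matrix of rank 4; reducing to Smith normal form yields diagonal entries (1,1,1,1).

∂_2: C_2 → C_1 maps a triangle to the signed sum of its edges. For instance
  ∂[0,1,2] = [1,2] − [0,2] + [0,1],
  ∂[1,3,4] = [3,4] − [1,4] + [1,3].
As a 10×5 matrix over Z this has rank 5, with invariant factors (1,1,1,1,1).

Reading off H_k = ker ∂_k / im ∂_{k+1}:

  H_0: rank C_0 − rank ∂_1 = 5 − 4 = 1, and the invariant factors of ∂_1 are all 1, so H_0 = Z.
  H_1: rank ker ∂_1 − rank ∂_2 = (10 − 4) − 5 = 1, and the invariant factors of ∂_2 are all 1, so H_1 = Z.
  H_2: rank ker ∂_2 − rank ∂_3 = (5 − 5) − 0 = 0, and there is no ∂_3, so H_2 = 0.

As a check, the Euler characteristic is 5 − 10 + 5 = 0, which agrees with 1 − 1 + 0 = 0.

Hence the Betti numbers are b_0 = 1, b_1 = 1, b_2 = 0.

b_0 = 1, b_1 = 1, b_2 = 0.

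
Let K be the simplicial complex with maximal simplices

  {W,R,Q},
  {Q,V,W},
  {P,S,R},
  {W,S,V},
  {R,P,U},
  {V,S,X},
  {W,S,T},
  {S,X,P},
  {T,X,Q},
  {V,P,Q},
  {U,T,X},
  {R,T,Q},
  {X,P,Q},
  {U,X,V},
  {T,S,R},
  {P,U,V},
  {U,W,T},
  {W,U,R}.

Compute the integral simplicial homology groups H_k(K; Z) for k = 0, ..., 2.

H_0 = Z,  H_1 = Z × Z/2,  H_2 = 0.

Take the total order P < Q < R < S < T < U < V < W < X on the vertex set. Then K (dimension 2) consists of the simplices:

  0-simplices (9): P, Q, R, S, T, U, V, W, X
  1-simplices (27): PQ, PR, PS, PU, PV, PX, QR, QT, QV, QW, QX, RS, RT, RU, RW, ST, SV, SW, SX, TU, TW, TX, UV, UW, UX, VW, VX
  2-simplices (18): PQV, PQX, PRS, PRU, PSX, PUV, QRT, QRW, QTX, QVW, RST, RUW, STW, SVW, SVX, TUW, TUX, UVX

giving chain groups C_0 ≅ Z^9, C_1 ≅ Z^27, C_2 ≅ Z^18.

The boundary map ∂_1: C_1 → C_0 sends each edge [p,q] (with p < q) to q − p. For instance
  ∂TX = X − T.
The resulting 9×27 matrix has rank 8, and its Smith normal form has invariant factors (1,1,1,1,1,1,1,1).

∂_2: C_2 → C_1 acts by ∂[p,q,r] = [q,r] − [p,r] + [p,q]. For instance
  ∂QRT = RT − QT + QR,
  ∂PQV = QV − PV + PQ.
As a 27×18 matrix over Z this has rank 18, with invariant factors (1,1,1,1,1,1,1,1,1,1,1,1,1,1,1,1,1,2).

Now H_k = ker ∂_k / im ∂_{k+1}, so:

  H_0: rank C_0 − rank ∂_1 = 9 − 8 = 1, and the invariant factors of ∂_1 are all 1, so H_0 ≅ Z.
  H_1: rank ker ∂_1 − rank ∂_2 = (27 − 8) − 18 = 1, and ∂_2 has invariant factor 2 > 1, so H_1 ≅ Z × Z/2.
  H_2: rank ker ∂_2 − rank ∂_3 = (18 − 18) − 0 = 0, and there is no ∂_3, so H_2 ≅ 0.

As a check, the Euler characteristic is 9 − 27 + 18 = 0, which agrees with 1 − 1 + 0 = 0.
(K is a triangulation of the Klein bottle.)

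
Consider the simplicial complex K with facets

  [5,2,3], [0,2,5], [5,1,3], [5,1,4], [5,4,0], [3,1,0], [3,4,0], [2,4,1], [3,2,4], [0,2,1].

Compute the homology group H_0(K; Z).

K has 6 vertices, 15 edges, 10 triangles.
rank ∂_0 = 0, rank ∂_1 = 5 ⇒ b_0 = 6 − 0 − 5 = 1; all invariant factors of ∂_1 are 1 so no torsion. So H_0 ≅ Z.

H_0 ≅ Z.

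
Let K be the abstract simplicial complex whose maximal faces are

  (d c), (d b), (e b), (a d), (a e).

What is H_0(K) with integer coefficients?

K has 5 vertices, 5 edges.
rank ∂_0 = 0, rank ∂_1 = 4 ⇒ b_0 = 5 − 0 − 4 = 1; all invariant factors of ∂_1 are 1 so no torsion. So H_0 = Z.

H_0 = Z.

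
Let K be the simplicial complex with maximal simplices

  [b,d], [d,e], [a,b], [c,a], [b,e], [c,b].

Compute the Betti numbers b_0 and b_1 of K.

b_0 = 1, b_1 = 2.

We work with the vertex ordering a < b < c < d < e. The simplices of K, each written with vertices in increasing order, are:

  0-simplices (5): a, b, c, d, e
  1-simplices (6): ab, ac, bc, bd, be, de

Hence C_0 ≅ Z^5, C_1 ≅ Z^6.

Boundary ∂_1: C_1 → C_0 maps an edge to its endpoints' difference, ∂[p,q] = q − p.
The resulting 5×6 matrix has rank 4, and its Smith normal form has invariant factors (1,1,1,1).

Now H_k = ker ∂_k / im ∂_{k+1}, so:

  H_0: rank C_0 − rank ∂_1 = 5 − 4 = 1, and the invariant factors of ∂_1 are all 1, so H_0 ≅ Z.
  H_1: rank ker ∂_1 − rank ∂_2 = (6 − 4) − 0 = 2, and there is no ∂_2, so H_1 ≅ Z^2.

(K is a triangulation of a wedge of 2 circles.)

Hence the Betti numbers are b_0 = 1, b_1 = 2.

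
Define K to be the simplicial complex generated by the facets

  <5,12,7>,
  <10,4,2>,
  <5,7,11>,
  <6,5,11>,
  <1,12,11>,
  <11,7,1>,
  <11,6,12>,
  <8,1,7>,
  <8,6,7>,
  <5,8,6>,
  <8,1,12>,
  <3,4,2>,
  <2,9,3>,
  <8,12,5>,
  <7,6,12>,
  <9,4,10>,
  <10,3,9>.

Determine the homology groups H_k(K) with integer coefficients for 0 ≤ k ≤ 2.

H_0 = Z^2,  H_1 = Z × Z/2,  H_2 = 0.

K has 12 vertices, 28 edges, 17 triangles.
rank ∂_0 = 0, rank ∂_1 = 10 ⇒ b_0 = 12 − 0 − 10 = 2; all invariant factors of ∂_1 are 1 so no torsion. So H_0 ≅ Z^2.
rank ∂_1 = 10, rank ∂_2 = 17 ⇒ b_1 = 28 − 10 − 17 = 1; ∂_2 has invariant factor(s) [2] giving torsion. So H_1 ≅ Z × Z/2.
rank ∂_2 = 17, rank ∂_3 = 0 ⇒ b_2 = 17 − 17 − 0 = 0. So H_2 ≅ 0.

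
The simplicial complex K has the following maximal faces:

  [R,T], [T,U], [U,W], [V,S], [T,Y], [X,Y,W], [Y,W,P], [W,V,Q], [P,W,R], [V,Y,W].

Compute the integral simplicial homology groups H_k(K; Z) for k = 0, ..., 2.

Order the vertices as P < Q < R < S < T < U < V < W < X < Y. Listing each simplex with vertices in this order, K has dimension 2 with simplices:

  0-simplices (10): P, Q, R, S, T, U, V, W, X, Y
  1-simplices (16): PR, PW, PY, QV, QW, RT, RW, SV, TU, TY, UW, VW, VY, WX, WY, XY
  2-simplices (5): PRW, PWY, QVW, VWY, WXY

Hence C_0 ≅ Z^10, C_1 ≅ Z^16, C_2 ≅ Z^5.

The boundary map ∂_1: C_1 → C_0 sends each edge [p,q] (with p < q) to q − p. For instance
  ∂SV = V − S.
The 10×16 boundary matrix has rank 9 and Smith normal form diag(1,1,1,1,1,1,1,1,1).

Boundary ∂_2: C_2 → C_1 acts by ∂[p,q,r] = [q,r] − [p,r] + [p,q]. For instance
  ∂VWY = WY − VY + VW,
  ∂PRW = RW − PW + PR.
As a 16×5 matrix over Z this has rank 5, with invariant factors (1,1,1,1,1).

Now H_k = ker ∂_k / im ∂_{k+1}, so:

  H_0: rank C_0 − rank ∂_1 = 10 − 9 = 1, and the invariant factors of ∂_1 are all 1, so H_0 = Z.
  H_1: rank ker ∂_1 − rank ∂_2 = (16 − 9) − 5 = 2, and the invariant factors of ∂_2 are all 1, so H_1 = Z^2.
  H_2: rank ker ∂_2 − rank ∂_3 = (5 − 5) − 0 = 0, and there is no ∂_3, so H_2 = 0.

H_0 ≅ Z,  H_1 ≅ Z^2,  H_2 = 0.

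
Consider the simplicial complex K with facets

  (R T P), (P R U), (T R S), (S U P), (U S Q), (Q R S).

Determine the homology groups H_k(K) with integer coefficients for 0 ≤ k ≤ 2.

Order the vertices as P < Q < R < S < T < U. Listing each simplex with vertices in this order, K has dimension 2 with simplices:

  0-simplices (6): P, Q, R, S, T, U
  1-simplices (12): PR, PS, PT, PU, QR, QS, QU, RS, RT, RU, ST, SU
  2-simplices (6): PRT, PRU, PSU, QRS, QSU, RST

Hence C_0 ≅ Z^6, C_1 ≅ Z^12, C_2 ≅ Z^6.

Boundary ∂_1: C_1 → C_0 is given by ∂[p,q] = [q] − [p].
The resulting 6×12 matrix has rank 5, and its Smith normal form has invariant factors (1,1,1,1,1).

Boundary ∂_2: C_2 → C_1 maps a triangle to the signed sum of its edges. For instance
  ∂QRS = RS − QS + QR,
  ∂PRU = RU − PU + PR.
This gives a 12×6 integer matrix of rank 6; reducing to Smith normal form yields diagonal entries (1,1,1,1,1,1).

Now H_k = ker ∂_k / im ∂_{k+1}, so:

  H_0: rank C_0 − rank ∂_1 = 6 − 5 = 1, and the invariant factors of ∂_1 are all 1, so H_0 = Z.
  H_1: rank ker ∂_1 − rank ∂_2 = (12 − 5) − 6 = 1, and the invariant factors of ∂_2 are all 1, so H_1 = Z.
  H_2: rank ker ∂_2 − rank ∂_3 = (6 − 6) − 0 = 0, and there is no ∂_3, so H_2 = 0.

H_0 ≅ Z,  H_1 ≅ Z,  H_2 = 0.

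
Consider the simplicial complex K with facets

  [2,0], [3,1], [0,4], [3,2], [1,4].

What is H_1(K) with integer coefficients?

H_1 = Z.

K has 5 vertices, 5 edges.
rank ∂_1 = 4, rank ∂_2 = 0 ⇒ b_1 = 5 − 4 − 0 = 1. So H_1 ≅ Z.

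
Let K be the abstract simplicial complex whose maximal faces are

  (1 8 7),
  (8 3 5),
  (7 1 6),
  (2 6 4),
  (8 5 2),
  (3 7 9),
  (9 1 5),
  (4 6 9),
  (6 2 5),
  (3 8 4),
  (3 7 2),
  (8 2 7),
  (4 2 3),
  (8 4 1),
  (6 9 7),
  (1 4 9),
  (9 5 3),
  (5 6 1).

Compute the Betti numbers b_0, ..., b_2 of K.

b_0 = 1, b_1 = 1, b_2 = 0.

Order the vertices as 1 < 2 < 3 < 4 < 5 < 6 < 7 < 8 < 9. Listing each simplex with vertices in this order, K has dimension 2 with simplices:

  0-simplices (9): [1], [2], [3], [4], [5], [6], [7], [8], [9]
  1-simplices (27): (27 of them)
  2-simplices (18): [1,4,8], [1,4,9], [1,5,6], [1,5,9], [1,6,7], [1,7,8], [2,3,4], [2,3,7], [2,4,6], [2,5,6], [2,5,8], [2,7,8], [3,4,8], [3,5,8], [3,5,9], [3,7,9], [4,6,9], [6,7,9]

so the chain groups are C_0 ≅ Z^9, C_1 ≅ Z^27, C_2 ≅ Z^18.

Boundary ∂_1: C_1 → C_0 maps an edge to its endpoints' difference, ∂[p,q] = q − p. For instance
  ∂[5,8] = [8] − [5].
The resulting 9×27 matrix has rank 8, and its Smith normal form has invariant factors (1,1,1,1,1,1,1,1).

∂_2: C_2 → C_1 maps a triangle to the signed sum of its edges. For instance
  ∂[1,7,8] = [7,8] − [1,8] + [1,7],
  ∂[2,3,7] = [3,7] − [2,7] + [2,3].
The resulting 27×18 matrix has rank 18, and its Smith normal form has invariant factors (1,1,1,1,1,1,1,1,1,1,1,1,1,1,1,1,1,2).

Computing H_k = (kernel of ∂_k) / (image of ∂_{k+1}):

  H_0: rank C_0 − rank ∂_1 = 9 − 8 = 1, and the invariant factors of ∂_1 are all 1, so H_0 ≅ Z.
  H_1: rank ker ∂_1 − rank ∂_2 = (27 − 8) − 18 = 1, and ∂_2 has invariant factor 2 > 1, so H_1 ≅ Z ⊕ Z/2Z.
  H_2: rank ker ∂_2 − rank ∂_3 = (18 − 18) − 0 = 0, and there is no ∂_3, so H_2 ≅ 0.

(K is a triangulation of the Klein bottle.)

Hence the Betti numbers are b_0 = 1, b_1 = 1, b_2 = 0.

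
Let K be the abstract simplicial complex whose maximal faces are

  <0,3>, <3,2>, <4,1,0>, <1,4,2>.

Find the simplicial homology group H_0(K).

H_0 = Z.

Order the vertices as 0 < 1 < 2 < 3 < 4. Listing each simplex with vertices in this order, K has dimension 2 with simplices:

  0-simplices (5): [0], [1], [2], [3], [4]
  1-simplices (7): [0,1], [0,3], [0,4], [1,2], [1,4], [2,3], [2,4]
  2-simplices (2): [0,1,4], [1,2,4]

giving chain groups C_0 ≅ Z^5, C_1 ≅ Z^7, C_2 ≅ Z^2.

The boundary map ∂_1: C_1 → C_0 maps an edge to its endpoints' difference, ∂[p,q] = q − p. For instance
  ∂[0,3] = [3] − [0].
This gives a 5×7 integer matrix of rank 4; reducing to Smith normal form yields diagonal entries (1,1,1,1).

∂_2: C_2 → C_1 maps a triangle to the signed sum of its edges. For instance
  ∂[1,2,4] = [2,4] − [1,4] + [1,2],
  ∂[0,1,4] = [1,4] − [0,4] + [0,1].
The 7×2 boundary matrix has rank 2 and Smith normal form diag(1,1).

Reading off H_k = ker ∂_k / im ∂_{k+1}:

  H_0: rank C_0 − rank ∂_1 = 5 − 4 = 1, and the invariant factors of ∂_1 are all 1, so H_0 = Z.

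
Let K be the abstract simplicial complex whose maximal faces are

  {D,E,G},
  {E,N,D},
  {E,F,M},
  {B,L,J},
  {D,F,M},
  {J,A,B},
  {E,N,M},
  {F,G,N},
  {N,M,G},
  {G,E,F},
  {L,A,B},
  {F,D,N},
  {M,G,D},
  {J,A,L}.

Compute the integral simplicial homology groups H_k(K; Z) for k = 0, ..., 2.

H_0 ≅ Z^2,  H_1 ≅ Z/2,  H_2 ≅ Z.

Fix the vertex order A < B < D < E < F < G < J < L < M < N and write every simplex with vertices in increasing order. Then dim K = 2 and the simplices of K are:

  0-simplices (10): A, B, D, E, F, G, J, L, M, N
  1-simplices (21): AB, AJ, AL, BJ, BL, DE, DF, DG, DM, DN, EF, EG, EM, EN, FG, FM, FN, GM, GN, JL, MN
  2-simplices (14): ABJ, ABL, AJL, BJL, DEG, DEN, DFM, DFN, DGM, EFG, EFM, EMN, FGN, GMN

so the chain groups are C_0 ≅ Z^10, C_1 ≅ Z^21, C_2 ≅ Z^14.

∂_1: C_1 → C_0 sends each edge [p,q] (with p < q) to q − p. For instance
  ∂DE = E − D.
This gives a 10×21 integer matrix of rank 8; reducing to Smith normal form yields diagonal entries (1,1,1,1,1,1,1,1).

Boundary ∂_2: C_2 → C_1 sends each 2-simplex [p,q,r] to [q,r] − [p,r] + [p,q]. For instance
  ∂DGM = GM − DM + DG,
  ∂ABL = BL − AL + AB.
This gives a 21×14 integer matrix of rank 13; reducing to Smith normal form yields diagonal entries (1,1,1,1,1,1,1,1,1,1,1,1,2).

Now H_k = ker ∂_k / im ∂_{k+1}, so:

  H_0: rank C_0 − rank ∂_1 = 10 − 8 = 2, and the invariant factors of ∂_1 are all 1, so H_0 ≅ Z^2.
  H_1: rank ker ∂_1 − rank ∂_2 = (21 − 8) − 13 = 0, and ∂_2 has invariant factor 2 > 1, so H_1 ≅ Z/2.
  H_2: rank ker ∂_2 − rank ∂_3 = (14 − 13) − 0 = 1, and there is no ∂_3, so H_2 ≅ Z.

(K is a triangulation of the disjoint union of the 2-sphere S^2 and the real projective plane RP^2.)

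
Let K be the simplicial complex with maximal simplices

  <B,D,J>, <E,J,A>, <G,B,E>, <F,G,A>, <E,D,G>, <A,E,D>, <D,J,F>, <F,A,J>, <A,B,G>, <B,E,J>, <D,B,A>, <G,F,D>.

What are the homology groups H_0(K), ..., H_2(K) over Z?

We work with the vertex ordering A < B < D < E < F < G < J. The simplices of K, each written with vertices in increasing order, are:

  0-simplices (7): A, B, D, E, F, G, J
  1-simplices (18): AB, AD, AE, AF, AG, AJ, BD, BE, BG, BJ, DE, DF, DG, DJ, EG, EJ, FG, FJ
  2-simplices (12): ABD, ABG, ADE, AEJ, AFG, AFJ, BDJ, BEG, BEJ, DEG, DFG, DFJ

giving chain groups C_0 ≅ Z^7, C_1 ≅ Z^18, C_2 ≅ Z^12.

∂_1: C_1 → C_0 sends each edge [p,q] (with p < q) to q − p.
This gives a 7×18 integer matrix of rank 6; reducing to Smith normal form yields diagonal entries (1,1,1,1,1,1).

∂_2: C_2 → C_1 sends each 2-simplex [p,q,r] to [q,r] − [p,r] + [p,q]. For instance
  ∂DFJ = FJ − DJ + DF,
  ∂BEJ = EJ − BJ + BE.
The resulting 18×12 matrix has rank 12, and its Smith normal form has invariant factors (1,1,1,1,1,1,1,1,1,1,1,2).

Now H_k = ker ∂_k / im ∂_{k+1}, so:

  H_0: rank C_0 − rank ∂_1 = 7 − 6 = 1, and the invariant factors of ∂_1 are all 1, so H_0 ≅ Z.
  H_1: rank ker ∂_1 − rank ∂_2 = (18 − 6) − 12 = 0, and ∂_2 has invariant factor 2 > 1, so H_1 ≅ Z/2.
  H_2: rank ker ∂_2 − rank ∂_3 = (12 − 12) − 0 = 0, and there is no ∂_3, so H_2 ≅ 0.

As a check, the Euler characteristic is 7 − 18 + 12 = 1, which agrees with 1 − 0 + 0 = 1.

H_0 ≅ Z,  H_1 ≅ Z/2,  H_2 = 0.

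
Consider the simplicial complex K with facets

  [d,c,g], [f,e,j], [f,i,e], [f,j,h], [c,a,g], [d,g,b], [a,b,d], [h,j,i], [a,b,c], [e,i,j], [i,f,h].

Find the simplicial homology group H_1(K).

H_1 = Z.

Fix the vertex order a < b < c < d < e < f < g < h < i < j and write every simplex with vertices in increasing order. Then dim K = 2 and the simplices of K are:

  0-simplices (10): a, b, c, d, e, f, g, h, i, j
  1-simplices (19): ab, ac, ad, ag, bc, bd, bg, cd, cg, dg, ef, ei, ej, fh, fi, fj, hi, hj, ij
  2-simplices (11): abc, abd, acg, bdg, cdg, efi, efj, eij, fhi, fhj, hij

so the chain groups are C_0 ≅ Z^10, C_1 ≅ Z^19, C_2 ≅ Z^11.

∂_1: C_1 → C_0 is given by ∂[p,q] = [q] − [p]. For instance
  ∂bg = g − b.
This gives a 10×19 integer matrix of rank 8; reducing to Smith normal form yields diagonal entries (1,1,1,1,1,1,1,1).

Boundary ∂_2: C_2 → C_1 acts by ∂[p,q,r] = [q,r] − [p,r] + [p,q]. For instance
  ∂bdg = dg − bg + bd,
  ∂fhj = hj − fj + fh.
This gives a 19×11 integer matrix of rank 10; reducing to Smith normal form yields diagonal entries (1,1,1,1,1,1,1,1,1,1).

Now H_k = ker ∂_k / im ∂_{k+1}, so:

  H_1: rank ker ∂_1 − rank ∂_2 = (19 − 8) − 10 = 1, and the invariant factors of ∂_2 are all 1, so H_1 = Z.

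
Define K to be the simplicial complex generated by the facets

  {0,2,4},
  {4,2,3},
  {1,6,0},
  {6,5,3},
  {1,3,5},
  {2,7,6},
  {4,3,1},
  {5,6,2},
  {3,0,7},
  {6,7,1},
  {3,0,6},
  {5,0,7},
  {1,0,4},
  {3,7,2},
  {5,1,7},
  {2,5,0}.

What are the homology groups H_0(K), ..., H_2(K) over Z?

We work with the vertex ordering 0 < 1 < 2 < 3 < 4 < 5 < 6 < 7. The simplices of K, each written with vertices in increasing order, are:

  0-simplices (8): [0], [1], [2], [3], [4], [5], [6], [7]
  1-simplices (24): (24 of them)
  2-simplices (16): [0,1,4], [0,1,6], [0,2,4], [0,2,5], [0,3,6], [0,3,7], [0,5,7], [1,3,4], [1,3,5], [1,5,7], [1,6,7], [2,3,4], [2,3,7], [2,5,6], [2,6,7], [3,5,6]

giving chain groups C_0 ≅ Z^8, C_1 ≅ Z^24, C_2 ≅ Z^16.

Boundary ∂_1: C_1 → C_0 sends each edge [p,q] (with p < q) to q − p.
The 8×24 boundary matrix has rank 7 and Smith normal form diag(1,1,1,1,1,1,1).

Boundary ∂_2: C_2 → C_1 sends each 2-simplex [p,q,r] to [q,r] − [p,r] + [p,q]. For instance
  ∂[0,1,4] = [1,4] − [0,4] + [0,1],
  ∂[2,5,6] = [5,6] − [2,6] + [2,5].
The resulting 24×16 matrix has rank 15, and its Smith normal form has invariant factors (1,1,1,1,1,1,1,1,1,1,1,1,1,1,1).

From H_k ≅ ker(∂_k) / im(∂_{k+1}) we obtain:

  H_0: rank C_0 − rank ∂_1 = 8 − 7 = 1, and the invariant factors of ∂_1 are all 1, so H_0 ≅ Z.
  H_1: rank ker ∂_1 − rank ∂_2 = (24 − 7) − 15 = 2, and the invariant factors of ∂_2 are all 1, so H_1 ≅ Z^2.
  H_2: rank ker ∂_2 − rank ∂_3 = (16 − 15) − 0 = 1, and there is no ∂_3, so H_2 ≅ Z.

H_0 ≅ Z,  H_1 ≅ Z^2,  H_2 ≅ Z.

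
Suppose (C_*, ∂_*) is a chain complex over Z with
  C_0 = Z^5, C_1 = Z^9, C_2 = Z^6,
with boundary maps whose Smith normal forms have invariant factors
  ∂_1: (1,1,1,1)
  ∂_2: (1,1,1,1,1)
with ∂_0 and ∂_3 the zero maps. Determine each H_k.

H_0: b_0 = 5 − 0 − 4 = 1; torsion from ∂_1 factors > 1: none. So H_0 ≅ Z.
H_1: b_1 = 9 − 4 − 5 = 0; torsion from ∂_2 factors > 1: none. So H_1 ≅ 0.
H_2: b_2 = 6 − 5 − 0 = 1; torsion from ∂_3 factors > 1: none. So H_2 ≅ Z.

H_0 ≅ Z,  H_1 = 0,  H_2 ≅ Z.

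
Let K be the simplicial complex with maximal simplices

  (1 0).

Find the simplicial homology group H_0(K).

Order the vertices as 0 < 1. Listing each simplex with vertices in this order, K has dimension 1 with simplices:

  0-simplices (2): [0], [1]
  1-simplices (1): [0,1]

so the chain groups are C_0 ≅ Z^2, C_1 ≅ Z^1.

Boundary ∂_1: C_1 → C_0 maps an edge to its endpoints' difference, ∂[p,q] = q − p. For instance
  ∂[0,1] = [1] − [0].
The 2×1 boundary matrix has rank 1 and Smith normal form diag(1).

From H_k ≅ ker(∂_k) / im(∂_{k+1}) we obtain:

  H_0: rank C_0 − rank ∂_1 = 2 − 1 = 1, and the invariant factors of ∂_1 are all 1, so H_0 = Z.

(K is a triangulation of the 1-simplex.)

H_0 = Z.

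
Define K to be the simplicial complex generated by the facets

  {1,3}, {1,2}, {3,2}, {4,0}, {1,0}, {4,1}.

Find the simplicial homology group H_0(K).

H_0 ≅ Z.

Take the total order 0 < 1 < 2 < 3 < 4 on the vertex set. Then K (dimension 1) consists of the simplices:

  0-simplices (5): [0], [1], [2], [3], [4]
  1-simplices (6): [0,1], [0,4], [1,2], [1,3], [1,4], [2,3]

so the chain groups are C_0 ≅ Z^5, C_1 ≅ Z^6.

∂_1: C_1 → C_0 is given by ∂[p,q] = [q] − [p]. For instance
  ∂[1,4] = [4] − [1].
As a 5×6 matrix over Z this has rank 4, with invariant factors (1,1,1,1).

From H_k ≅ ker(∂_k) / im(∂_{k+1}) we obtain:

  H_0: rank C_0 − rank ∂_1 = 5 − 4 = 1, and the invariant factors of ∂_1 are all 1, so H_0 ≅ Z.

(K is a triangulation of a wedge of 2 circles.)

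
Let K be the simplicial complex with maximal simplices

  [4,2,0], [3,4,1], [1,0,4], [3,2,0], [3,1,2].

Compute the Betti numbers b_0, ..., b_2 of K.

Order the vertices as 0 < 1 < 2 < 3 < 4. Listing each simplex with vertices in this order, K has dimension 2 with simplices:

  0-simplices (5): [0], [1], [2], [3], [4]
  1-simplices (10): [0,1], [0,2], [0,3], [0,4], [1,2], [1,3], [1,4], [2,3], [2,4], [3,4]
  2-simplices (5): [0,1,4], [0,2,3], [0,2,4], [1,2,3], [1,3,4]

so the chain groups are C_0 ≅ Z^5, C_1 ≅ Z^10, C_2 ≅ Z^5.

∂_1: C_1 → C_0 sends each edge [p,q] (with p < q) to q − p. For instance
  ∂[0,3] = [3] − [0].
This gives a 5×10 integer matrix of rank 4; reducing to Smith normal form yields diagonal entries (1,1,1,1).

∂_2: C_2 → C_1 maps a triangle to the signed sum of its edges. For instance
  ∂[0,1,4] = [1,4] − [0,4] + [0,1],
  ∂[0,2,3] = [2,3] − [0,3] + [0,2].
The resulting 10×5 matrix has rank 5, and its Smith normal form has invariant factors (1,1,1,1,1).

Reading off H_k = ker ∂_k / im ∂_{k+1}:

  H_0: rank C_0 − rank ∂_1 = 5 − 4 = 1, and the invariant factors of ∂_1 are all 1, so H_0 ≅ Z.
  H_1: rank ker ∂_1 − rank ∂_2 = (10 − 4) − 5 = 1, and the invariant factors of ∂_2 are all 1, so H_1 ≅ Z.
  H_2: rank ker ∂_2 − rank ∂_3 = (5 − 5) − 0 = 0, and there is no ∂_3, so H_2 ≅ 0.

As a check, the Euler characteristic is 5 − 10 + 5 = 0, which agrees with 1 − 1 + 0 = 0.
(K is a triangulation of the Möbius band.)

Hence the Betti numbers are b_0 = 1, b_1 = 1, b_2 = 0.

b_0 = 1, b_1 = 1, b_2 = 0.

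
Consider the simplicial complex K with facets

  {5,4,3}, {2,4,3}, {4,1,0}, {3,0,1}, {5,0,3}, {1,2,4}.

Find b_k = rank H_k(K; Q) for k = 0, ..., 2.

Order the vertices as 0 < 1 < 2 < 3 < 4 < 5. Listing each simplex with vertices in this order, K has dimension 2 with simplices:

  0-simplices (6): [0], [1], [2], [3], [4], [5]
  1-simplices (12): [0,1], [0,3], [0,4], [0,5], [1,2], [1,3], [1,4], [2,3], [2,4], [3,4], [3,5], [4,5]
  2-simplices (6): [0,1,3], [0,1,4], [0,3,5], [1,2,4], [2,3,4], [3,4,5]

so the chain groups are C_0 ≅ Z^6, C_1 ≅ Z^12, C_2 ≅ Z^6.

The boundary map ∂_1: C_1 → C_0 maps an edge to its endpoints' difference, ∂[p,q] = q − p. For instance
  ∂[1,2] = [2] − [1].
This gives a 6×12 integer matrix of rank 5; reducing to Smith normal form yields diagonal entries (1,1,1,1,1).

Boundary ∂_2: C_2 → C_1 maps a triangle to the signed sum of its edges. For instance
  ∂[0,1,4] = [1,4] − [0,4] + [0,1],
  ∂[0,1,3] = [1,3] − [0,3] + [0,1].
The resulting 12×6 matrix has rank 6, and its Smith normal form has invariant factors (1,1,1,1,1,1).

Reading off H_k = ker ∂_k / im ∂_{k+1}:

  H_0: rank C_0 − rank ∂_1 = 6 − 5 = 1, and the invariant factors of ∂_1 are all 1, so H_0 = Z.
  H_1: rank ker ∂_1 − rank ∂_2 = (12 − 5) − 6 = 1, and the invariant factors of ∂_2 are all 1, so H_1 = Z.
  H_2: rank ker ∂_2 − rank ∂_3 = (6 − 6) − 0 = 0, and there is no ∂_3, so H_2 = 0.

Hence the Betti numbers are b_0 = 1, b_1 = 1, b_2 = 0.

b_0 = 1, b_1 = 1, b_2 = 0.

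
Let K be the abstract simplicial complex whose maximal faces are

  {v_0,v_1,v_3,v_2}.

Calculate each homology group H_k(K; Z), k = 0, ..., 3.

H_0 = Z,  H_1 = 0,  H_2 = 0,  H_3 = 0.

We work with the vertex ordering v_0 < v_1 < v_2 < v_3. The simplices of K, each written with vertices in increasing order, are:

  0-simplices (4): [v_0], [v_1], [v_2], [v_3]
  1-simplices (6): [v_0,v_1], [v_0,v_2], [v_0,v_3], [v_1,v_2], [v_1,v_3], [v_2,v_3]
  2-simplices (4): [v_0,v_1,v_2], [v_0,v_1,v_3], [v_0,v_2,v_3], [v_1,v_2,v_3]
  3-simplices (1): [v_0,v_1,v_2,v_3]

so the chain groups are C_0 ≅ Z^4, C_1 ≅ Z^6, C_2 ≅ Z^4, C_3 ≅ Z^1.

∂_1: C_1 → C_0 maps an edge to its endpoints' difference, ∂[p,q] = q − p.
The 4×6 boundary matrix has rank 3 and Smith normal form diag(1,1,1).

The boundary map ∂_2: C_2 → C_1 sends each 2-simplex [p,q,r] to [q,r] − [p,r] + [p,q]. For instance
  ∂[v_0,v_1,v_3] = [v_1,v_3] − [v_0,v_3] + [v_0,v_1],
  ∂[v_0,v_2,v_3] = [v_2,v_3] − [v_0,v_3] + [v_0,v_2].
This gives a 6×4 integer matrix of rank 3; reducing to Smith normal form yields diagonal entries (1,1,1).

∂_3: C_3 → C_2 sends each 3-simplex σ to the alternating sum Σ_i (−1)^i (σ with its i-th vertex removed). For instance
  ∂[v_0,v_1,v_2,v_3] = [v_1,v_2,v_3] − [v_0,v_2,v_3] + [v_0,v_1,v_3] − [v_0,v_1,v_2].
This gives a 4×1 integer matrix of rank 1; reducing to Smith normal form yields diagonal entries (1).

Reading off H_k = ker ∂_k / im ∂_{k+1}:

  H_0: rank C_0 − rank ∂_1 = 4 − 3 = 1, and the invariant factors of ∂_1 are all 1, so H_0 = Z.
  H_1: rank ker ∂_1 − rank ∂_2 = (6 − 3) − 3 = 0, and the invariant factors of ∂_2 are all 1, so H_1 = 0.
  H_2: rank ker ∂_2 − rank ∂_3 = (4 − 3) − 1 = 0, and the invariant factors of ∂_3 are all 1, so H_2 = 0.
  H_3: rank ker ∂_3 − rank ∂_4 = (1 − 1) − 0 = 0, and there is no ∂_4, so H_3 = 0.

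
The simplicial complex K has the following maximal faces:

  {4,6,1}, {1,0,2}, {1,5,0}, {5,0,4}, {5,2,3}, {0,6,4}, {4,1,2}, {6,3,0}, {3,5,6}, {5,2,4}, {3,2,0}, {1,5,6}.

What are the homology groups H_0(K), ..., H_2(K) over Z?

We work with the vertex ordering 0 < 1 < 2 < 3 < 4 < 5 < 6. The simplices of K, each written with vertices in increasing order, are:

  0-simplices (7): [0], [1], [2], [3], [4], [5], [6]
  1-simplices (18): [0,1], [0,2], [0,3], [0,4], [0,5], [0,6], [1,2], [1,4], [1,5], [1,6], [2,3], [2,4], [2,5], [3,5], [3,6], [4,5], [4,6], [5,6]
  2-simplices (12): [0,1,2], [0,1,5], [0,2,3], [0,3,6], [0,4,5], [0,4,6], [1,2,4], [1,4,6], [1,5,6], [2,3,5], [2,4,5], [3,5,6]

so the chain groups are C_0 ≅ Z^7, C_1 ≅ Z^18, C_2 ≅ Z^12.

The boundary map ∂_1: C_1 → C_0 maps an edge to its endpoints' difference, ∂[p,q] = q − p. For instance
  ∂[2,4] = [4] − [2].
As a 7×18 matrix over Z this has rank 6, with invariant factors (1,1,1,1,1,1).

∂_2: C_2 → C_1 maps a triangle to the signed sum of its edges. For instance
  ∂[1,4,6] = [4,6] − [1,6] + [1,4],
  ∂[0,4,6] = [4,6] − [0,6] + [0,4].
The resulting 18×12 matrix has rank 12, and its Smith normal form has invariant factors (1,1,1,1,1,1,1,1,1,1,1,2).

Now H_k = ker ∂_k / im ∂_{k+1}, so:

  H_0: rank C_0 − rank ∂_1 = 7 − 6 = 1, and the invariant factors of ∂_1 are all 1, so H_0 ≅ Z.
  H_1: rank ker ∂_1 − rank ∂_2 = (18 − 6) − 12 = 0, and ∂_2 has invariant factor 2 > 1, so H_1 ≅ Z/2.
  H_2: rank ker ∂_2 − rank ∂_3 = (12 − 12) − 0 = 0, and there is no ∂_3, so H_2 ≅ 0.

H_0 = Z,  H_1 = Z/2,  H_2 = 0.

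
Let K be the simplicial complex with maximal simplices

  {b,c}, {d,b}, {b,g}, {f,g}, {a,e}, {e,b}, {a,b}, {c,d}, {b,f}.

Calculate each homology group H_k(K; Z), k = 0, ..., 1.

H_0 ≅ Z,  H_1 ≅ Z^3.

K has 7 vertices, 9 edges.
rank ∂_0 = 0, rank ∂_1 = 6 ⇒ b_0 = 7 − 0 − 6 = 1; all invariant factors of ∂_1 are 1 so no torsion. So H_0 ≅ Z.
rank ∂_1 = 6, rank ∂_2 = 0 ⇒ b_1 = 9 − 6 − 0 = 3. So H_1 ≅ Z^3.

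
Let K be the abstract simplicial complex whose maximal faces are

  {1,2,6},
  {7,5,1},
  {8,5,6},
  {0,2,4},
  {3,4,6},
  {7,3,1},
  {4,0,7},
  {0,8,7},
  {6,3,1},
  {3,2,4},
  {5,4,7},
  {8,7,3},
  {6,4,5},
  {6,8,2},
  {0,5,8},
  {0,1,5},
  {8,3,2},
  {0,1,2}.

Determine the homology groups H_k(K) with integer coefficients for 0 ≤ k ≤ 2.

We work with the vertex ordering 0 < 1 < 2 < 3 < 4 < 5 < 6 < 7 < 8. The simplices of K, each written with vertices in increasing order, are:

  0-simplices (9): [0], [1], [2], [3], [4], [5], [6], [7], [8]
  1-simplices (27): (27 of them)
  2-simplices (18): [0,1,2], [0,1,5], [0,2,4], [0,4,7], [0,5,8], [0,7,8], [1,2,6], [1,3,6], [1,3,7], [1,5,7], [2,3,4], [2,3,8], [2,6,8], [3,4,6], [3,7,8], [4,5,6], [4,5,7], [5,6,8]

so the chain groups are C_0 ≅ Z^9, C_1 ≅ Z^27, C_2 ≅ Z^18.

Boundary ∂_1: C_1 → C_0 maps an edge to its endpoints' difference, ∂[p,q] = q − p. For instance
  ∂[0,2] = [2] − [0].
As a 9×27 matrix over Z this has rank 8, with invariant factors (1,1,1,1,1,1,1,1).

The boundary map ∂_2: C_2 → C_1 maps a triangle to the signed sum of its edges. For instance
  ∂[0,5,8] = [5,8] − [0,8] + [0,5],
  ∂[0,1,5] = [1,5] − [0,5] + [0,1].
The 27×18 boundary matrix has rank 18 and Smith normal form diag(1,1,1,1,1,1,1,1,1,1,1,1,1,1,1,1,1,2).

Computing H_k = (kernel of ∂_k) / (image of ∂_{k+1}):

  H_0: rank C_0 − rank ∂_1 = 9 − 8 = 1, and the invariant factors of ∂_1 are all 1, so H_0 = Z.
  H_1: rank ker ∂_1 − rank ∂_2 = (27 − 8) − 18 = 1, and ∂_2 has invariant factor 2 > 1, so H_1 = Z ⊕ Z/2.
  H_2: rank ker ∂_2 − rank ∂_3 = (18 − 18) − 0 = 0, and there is no ∂_3, so H_2 = 0.

As a check, the Euler characteristic is 9 − 27 + 18 = 0, which agrees with 1 − 1 + 0 = 0.

H_0 ≅ Z,  H_1 ≅ Z ⊕ Z/2,  H_2 = 0.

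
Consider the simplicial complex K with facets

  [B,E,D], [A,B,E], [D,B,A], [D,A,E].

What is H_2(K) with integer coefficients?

Take the total order A < B < D < E on the vertex set. Then K (dimension 2) consists of the simplices:

  0-simplices (4): A, B, D, E
  1-simplices (6): AB, AD, AE, BD, BE, DE
  2-simplices (4): ABD, ABE, ADE, BDE

so the chain groups are C_0 ≅ Z^4, C_1 ≅ Z^6, C_2 ≅ Z^4.

∂_1: C_1 → C_0 maps an edge to its endpoints' difference, ∂[p,q] = q − p.
The resulting 4×6 matrix has rank 3, and its Smith normal form has invariant factors (1,1,1).

∂_2: C_2 → C_1 sends each 2-simplex [p,q,r] to [q,r] − [p,r] + [p,q]. For instance
  ∂BDE = DE − BE + BD,
  ∂ADE = DE − AE + AD.
The resulting 6×4 matrix has rank 3, and its Smith normal form has invariant factors (1,1,1).

Reading off H_k = ker ∂_k / im ∂_{k+1}:

  H_2: rank ker ∂_2 − rank ∂_3 = (4 − 3) − 0 = 1, and there is no ∂_3, so H_2 ≅ Z.

H_2 ≅ Z.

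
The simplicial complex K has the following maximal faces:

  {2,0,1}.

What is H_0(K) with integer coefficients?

Order the vertices as 0 < 1 < 2. Listing each simplex with vertices in this order, K has dimension 2 with simplices:

  0-simplices (3): [0], [1], [2]
  1-simplices (3): [0,1], [0,2], [1,2]
  2-simplices (1): [0,1,2]

so the chain groups are C_0 ≅ Z^3, C_1 ≅ Z^3, C_2 ≅ Z^1.

∂_1: C_1 → C_0 maps an edge to its endpoints' difference, ∂[p,q] = q − p.
This gives a 3×3 integer matrix of rank 2; reducing to Smith normal form yields diagonal entries (1,1).

∂_2: C_2 → C_1 maps a triangle to the signed sum of its edges. For instance
  ∂[0,1,2] = [1,2] − [0,2] + [0,1].
This gives a 3×1 integer matrix of rank 1; reducing to Smith normal form yields diagonal entries (1).

Now H_k = ker ∂_k / im ∂_{k+1}, so:

  H_0: rank C_0 − rank ∂_1 = 3 − 2 = 1, and the invariant factors of ∂_1 are all 1, so H_0 = Z.

H_0 = Z.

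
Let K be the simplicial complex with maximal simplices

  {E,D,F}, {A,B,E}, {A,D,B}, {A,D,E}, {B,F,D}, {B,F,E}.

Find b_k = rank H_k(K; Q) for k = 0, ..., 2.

Take the total order A < B < D < E < F on the vertex set. Then K (dimension 2) consists of the simplices:

  0-simplices (5): A, B, D, E, F
  1-simplices (9): AB, AD, AE, BD, BE, BF, DE, DF, EF
  2-simplices (6): ABD, ABE, ADE, BDF, BEF, DEF

giving chain groups C_0 ≅ Z^5, C_1 ≅ Z^9, C_2 ≅ Z^6.

The boundary map ∂_1: C_1 → C_0 sends each edge [p,q] (with p < q) to q − p. For instance
  ∂EF = F − E.
As a 5×9 matrix over Z this has rank 4, with invariant factors (1,1,1,1).

Boundary ∂_2: C_2 → C_1 maps a triangle to the signed sum of its edges. For instance
  ∂ABD = BD − AD + AB,
  ∂BEF = EF − BF + BE.
The resulting 9×6 matrix has rank 5, and its Smith normal form has invariant factors (1,1,1,1,1).

Computing H_k = (kernel of ∂_k) / (image of ∂_{k+1}):

  H_0: rank C_0 − rank ∂_1 = 5 − 4 = 1, and the invariant factors of ∂_1 are all 1, so H_0 = Z.
  H_1: rank ker ∂_1 − rank ∂_2 = (9 − 4) − 5 = 0, and the invariant factors of ∂_2 are all 1, so H_1 = 0.
  H_2: rank ker ∂_2 − rank ∂_3 = (6 − 5) − 0 = 1, and there is no ∂_3, so H_2 = Z.

Hence the Betti numbers are b_0 = 1, b_1 = 0, b_2 = 1.

b_0 = 1, b_1 = 0, b_2 = 1.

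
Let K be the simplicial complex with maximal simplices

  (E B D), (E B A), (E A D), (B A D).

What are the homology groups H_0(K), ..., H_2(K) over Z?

H_0 = Z,  H_1 = 0,  H_2 = Z.

Take the total order A < B < D < E on the vertex set. Then K (dimension 2) consists of the simplices:

  0-simplices (4): A, B, D, E
  1-simplices (6): AB, AD, AE, BD, BE, DE
  2-simplices (4): ABD, ABE, ADE, BDE

giving chain groups C_0 ≅ Z^4, C_1 ≅ Z^6, C_2 ≅ Z^4.

The boundary map ∂_1: C_1 → C_0 maps an edge to its endpoints' difference, ∂[p,q] = q − p.
As a 4×6 matrix over Z this has rank 3, with invariant factors (1,1,1).

Boundary ∂_2: C_2 → C_1 acts by ∂[p,q,r] = [q,r] − [p,r] + [p,q]. For instance
  ∂ADE = DE − AE + AD,
  ∂BDE = DE − BE + BD.
This gives a 6×4 integer matrix of rank 3; reducing to Smith normal form yields diagonal entries (1,1,1).

From H_k ≅ ker(∂_k) / im(∂_{k+1}) we obtain:

  H_0: rank C_0 − rank ∂_1 = 4 − 3 = 1, and the invariant factors of ∂_1 are all 1, so H_0 ≅ Z.
  H_1: rank ker ∂_1 − rank ∂_2 = (6 − 3) − 3 = 0, and the invariant factors of ∂_2 are all 1, so H_1 ≅ 0.
  H_2: rank ker ∂_2 − rank ∂_3 = (4 − 3) − 0 = 1, and there is no ∂_3, so H_2 ≅ Z.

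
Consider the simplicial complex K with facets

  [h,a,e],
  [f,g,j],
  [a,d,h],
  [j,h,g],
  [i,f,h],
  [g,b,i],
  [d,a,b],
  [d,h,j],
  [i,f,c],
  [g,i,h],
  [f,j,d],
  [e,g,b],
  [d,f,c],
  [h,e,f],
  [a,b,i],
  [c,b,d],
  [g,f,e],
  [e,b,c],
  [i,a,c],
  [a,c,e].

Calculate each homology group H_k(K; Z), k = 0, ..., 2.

H_0 ≅ Z,  H_1 ≅ Z ⊕ Z/2Z,  H_2 = 0.

We work with the vertex ordering a < b < c < d < e < f < g < h < i < j. The simplices of K, each written with vertices in increasing order, are:

  0-simplices (10): a, b, c, d, e, f, g, h, i, j
  1-simplices (30): ab, ac, ad, ae, ah, ai, bc, bd, be, bg, bi, cd, ce, cf, ci, df, dh, dj, ef, eg, eh, fg, fh, fi, fj, gh, gi, gj, hi, hj
  2-simplices (20): abd, abi, ace, aci, adh, aeh, bcd, bce, beg, bgi, cdf, cfi, dfj, dhj, efg, efh, fgj, fhi, ghi, ghj

so the chain groups are C_0 ≅ Z^10, C_1 ≅ Z^30, C_2 ≅ Z^20.

The boundary map ∂_1: C_1 → C_0 is given by ∂[p,q] = [q] − [p]. For instance
  ∂eg = g − e.
As a 10×30 matrix over Z this has rank 9, with invariant factors (1,1,1,1,1,1,1,1,1).

The boundary map ∂_2: C_2 → C_1 sends each 2-simplex [p,q,r] to [q,r] − [p,r] + [p,q]. For instance
  ∂cdf = df − cf + cd,
  ∂bce = ce − be + bc.
The 30×20 boundary matrix has rank 20 and Smith normal form diag(1,1,1,1,1,1,1,1,1,1,1,1,1,1,1,1,1,1,1,2).

Computing H_k = (kernel of ∂_k) / (image of ∂_{k+1}):

  H_0: rank C_0 − rank ∂_1 = 10 − 9 = 1, and the invariant factors of ∂_1 are all 1, so H_0 ≅ Z.
  H_1: rank ker ∂_1 − rank ∂_2 = (30 − 9) − 20 = 1, and ∂_2 has invariant factor 2 > 1, so H_1 ≅ Z ⊕ Z/2Z.
  H_2: rank ker ∂_2 − rank ∂_3 = (20 − 20) − 0 = 0, and there is no ∂_3, so H_2 ≅ 0.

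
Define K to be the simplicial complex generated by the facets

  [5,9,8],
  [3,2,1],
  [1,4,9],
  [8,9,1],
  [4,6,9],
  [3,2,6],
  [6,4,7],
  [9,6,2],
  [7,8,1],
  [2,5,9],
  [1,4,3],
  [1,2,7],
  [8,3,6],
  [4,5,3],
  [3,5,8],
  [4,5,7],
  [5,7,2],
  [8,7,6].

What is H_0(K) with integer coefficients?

Order the vertices as 1 < 2 < 3 < 4 < 5 < 6 < 7 < 8 < 9. Listing each simplex with vertices in this order, K has dimension 2 with simplices:

  0-simplices (9): [1], [2], [3], [4], [5], [6], [7], [8], [9]
  1-simplices (27): (27 of them)
  2-simplices (18): [1,2,3], [1,2,7], [1,3,4], [1,4,9], [1,7,8], [1,8,9], [2,3,6], [2,5,7], [2,5,9], [2,6,9], [3,4,5], [3,5,8], [3,6,8], [4,5,7], [4,6,7], [4,6,9], [5,8,9], [6,7,8]

so the chain groups are C_0 ≅ Z^9, C_1 ≅ Z^27, C_2 ≅ Z^18.

Boundary ∂_1: C_1 → C_0 maps an edge to its endpoints' difference, ∂[p,q] = q − p.
This gives a 9×27 integer matrix of rank 8; reducing to Smith normal form yields diagonal entries (1,1,1,1,1,1,1,1).

∂_2: C_2 → C_1 sends each 2-simplex [p,q,r] to [q,r] − [p,r] + [p,q]. For instance
  ∂[6,7,8] = [7,8] − [6,8] + [6,7],
  ∂[1,4,9] = [4,9] − [1,9] + [1,4].
As a 27×18 matrix over Z this has rank 17, with invariant factors (1,1,1,1,1,1,1,1,1,1,1,1,1,1,1,1,1).

From H_k ≅ ker(∂_k) / im(∂_{k+1}) we obtain:

  H_0: rank C_0 − rank ∂_1 = 9 − 8 = 1, and the invariant factors of ∂_1 are all 1, so H_0 ≅ Z.

(K is a triangulation of the torus T^2.)

H_0 = Z.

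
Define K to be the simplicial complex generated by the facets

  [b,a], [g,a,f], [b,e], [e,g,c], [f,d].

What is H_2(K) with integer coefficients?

Order the vertices as a < b < c < d < e < f < g. Listing each simplex with vertices in this order, K has dimension 2 with simplices:

  0-simplices (7): a, b, c, d, e, f, g
  1-simplices (9): ab, af, ag, be, ce, cg, df, eg, fg
  2-simplices (2): afg, ceg

so the chain groups are C_0 ≅ Z^7, C_1 ≅ Z^9, C_2 ≅ Z^2.

Boundary ∂_1: C_1 → C_0 maps an edge to its endpoints' difference, ∂[p,q] = q − p.
The resulting 7×9 matrix has rank 6, and its Smith normal form has invariant factors (1,1,1,1,1,1).

∂_2: C_2 → C_1 maps a triangle to the signed sum of its edges. For instance
  ∂ceg = eg − cg + ce,
  ∂afg = fg − ag + af.
The 9×2 boundary matrix has rank 2 and Smith normal form diag(1,1).

Reading off H_k = ker ∂_k / im ∂_{k+1}:

  H_2: rank ker ∂_2 − rank ∂_3 = (2 − 2) − 0 = 0, and there is no ∂_3, so H_2 = 0.

H_2 = 0.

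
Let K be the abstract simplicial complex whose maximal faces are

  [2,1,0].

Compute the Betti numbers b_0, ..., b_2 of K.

Take the total order 0 < 1 < 2 on the vertex set. Then K (dimension 2) consists of the simplices:

  0-simplices (3): [0], [1], [2]
  1-simplices (3): [0,1], [0,2], [1,2]
  2-simplices (1): [0,1,2]

giving chain groups C_0 ≅ Z^3, C_1 ≅ Z^3, C_2 ≅ Z^1.

∂_1: C_1 → C_0 maps an edge to its endpoints' difference, ∂[p,q] = q − p.
The resulting 3×3 matrix has rank 2, and its Smith normal form has invariant factors (1,1).

The boundary map ∂_2: C_2 → C_1 acts by ∂[p,q,r] = [q,r] − [p,r] + [p,q]. For instance
  ∂[0,1,2] = [1,2] − [0,2] + [0,1].
The resulting 3×1 matrix has rank 1, and its Smith normal form has invariant factors (1).

From H_k ≅ ker(∂_k) / im(∂_{k+1}) we obtain:

  H_0: rank C_0 − rank ∂_1 = 3 − 2 = 1, and the invariant factors of ∂_1 are all 1, so H_0 ≅ Z.
  H_1: rank ker ∂_1 − rank ∂_2 = (3 − 2) − 1 = 0, and the invariant factors of ∂_2 are all 1, so H_1 ≅ 0.
  H_2: rank ker ∂_2 − rank ∂_3 = (1 − 1) − 0 = 0, and there is no ∂_3, so H_2 ≅ 0.

(K is a triangulation of the 2-simplex.)

Hence the Betti numbers are b_0 = 1, b_1 = 0, b_2 = 0.

b_0 = 1, b_1 = 0, b_2 = 0.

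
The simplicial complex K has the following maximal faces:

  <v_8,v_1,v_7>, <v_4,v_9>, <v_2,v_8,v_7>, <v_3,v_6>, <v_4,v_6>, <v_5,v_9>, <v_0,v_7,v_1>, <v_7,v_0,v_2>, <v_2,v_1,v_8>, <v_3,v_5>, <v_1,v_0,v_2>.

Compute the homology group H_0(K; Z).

K has 10 vertices, 14 edges, 6 triangles.
rank ∂_0 = 0, rank ∂_1 = 8 ⇒ b_0 = 10 − 0 − 8 = 2; all invariant factors of ∂_1 are 1 so no torsion. So H_0 = Z^2.

H_0 ≅ Z^2.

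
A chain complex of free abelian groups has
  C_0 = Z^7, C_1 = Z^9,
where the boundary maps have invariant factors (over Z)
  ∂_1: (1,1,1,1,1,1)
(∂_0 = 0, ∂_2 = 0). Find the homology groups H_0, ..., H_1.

H_0: b_0 = 7 − 0 − 6 = 1; torsion from ∂_1 factors > 1: none. So H_0 = Z.
H_1: b_1 = 9 − 6 − 0 = 3; torsion from ∂_2 factors > 1: none. So H_1 = Z^3.

H_0 = Z,  H_1 = Z^3.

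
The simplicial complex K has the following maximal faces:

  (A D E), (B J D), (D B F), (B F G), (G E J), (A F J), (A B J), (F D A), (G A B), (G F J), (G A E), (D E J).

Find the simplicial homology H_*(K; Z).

Order the vertices as A < B < D < E < F < G < J. Listing each simplex with vertices in this order, K has dimension 2 with simplices:

  0-simplices (7): A, B, D, E, F, G, J
  1-simplices (18): AB, AD, AE, AF, AG, AJ, BD, BF, BG, BJ, DE, DF, DJ, EG, EJ, FG, FJ, GJ
  2-simplices (12): ABG, ABJ, ADE, ADF, AEG, AFJ, BDF, BDJ, BFG, DEJ, EGJ, FGJ

Hence C_0 ≅ Z^7, C_1 ≅ Z^18, C_2 ≅ Z^12.

∂_1: C_1 → C_0 sends each edge [p,q] (with p < q) to q − p. For instance
  ∂GJ = J − G.
As a 7×18 matrix over Z this has rank 6, with invariant factors (1,1,1,1,1,1).

The boundary map ∂_2: C_2 → C_1 acts by ∂[p,q,r] = [q,r] − [p,r] + [p,q]. For instance
  ∂EGJ = GJ − EJ + EG,
  ∂FGJ = GJ − FJ + FG.
This gives a 18×12 integer matrix of rank 12; reducing to Smith normal form yields diagonal entries (1,1,1,1,1,1,1,1,1,1,1,2).

Now H_k = ker ∂_k / im ∂_{k+1}, so:

  H_0: rank C_0 − rank ∂_1 = 7 − 6 = 1, and the invariant factors of ∂_1 are all 1, so H_0 = Z.
  H_1: rank ker ∂_1 − rank ∂_2 = (18 − 6) − 12 = 0, and ∂_2 has invariant factor 2 > 1, so H_1 = Z/2.
  H_2: rank ker ∂_2 − rank ∂_3 = (12 − 12) − 0 = 0, and there is no ∂_3, so H_2 = 0.

As a check, the Euler characteristic is 7 − 18 + 12 = 1, which agrees with 1 − 0 + 0 = 1.
(K is a triangulation of the real projective plane RP^2.)

H_0 = Z,  H_1 = Z/2,  H_2 = 0.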